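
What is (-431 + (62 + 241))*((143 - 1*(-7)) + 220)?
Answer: -47360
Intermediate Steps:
(-431 + (62 + 241))*((143 - 1*(-7)) + 220) = (-431 + 303)*((143 + 7) + 220) = -128*(150 + 220) = -128*370 = -47360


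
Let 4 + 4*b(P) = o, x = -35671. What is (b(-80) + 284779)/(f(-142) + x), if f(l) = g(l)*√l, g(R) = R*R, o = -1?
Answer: -40633228481/236031037892 - 5742258551*I*√142/59007759473 ≈ -0.17215 - 1.1596*I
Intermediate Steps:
b(P) = -5/4 (b(P) = -1 + (¼)*(-1) = -1 - ¼ = -5/4)
g(R) = R²
f(l) = l^(5/2) (f(l) = l²*√l = l^(5/2))
(b(-80) + 284779)/(f(-142) + x) = (-5/4 + 284779)/((-142)^(5/2) - 35671) = 1139111/(4*(20164*I*√142 - 35671)) = 1139111/(4*(-35671 + 20164*I*√142))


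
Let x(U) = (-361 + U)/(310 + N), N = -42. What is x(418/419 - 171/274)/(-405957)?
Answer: 41402083/12490488223656 ≈ 3.3147e-6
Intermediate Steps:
x(U) = -361/268 + U/268 (x(U) = (-361 + U)/(310 - 42) = (-361 + U)/268 = (-361 + U)*(1/268) = -361/268 + U/268)
x(418/419 - 171/274)/(-405957) = (-361/268 + (418/419 - 171/274)/268)/(-405957) = (-361/268 + (418*(1/419) - 171*1/274)/268)*(-1/405957) = (-361/268 + (418/419 - 171/274)/268)*(-1/405957) = (-361/268 + (1/268)*(42883/114806))*(-1/405957) = (-361/268 + 42883/30768008)*(-1/405957) = -41402083/30768008*(-1/405957) = 41402083/12490488223656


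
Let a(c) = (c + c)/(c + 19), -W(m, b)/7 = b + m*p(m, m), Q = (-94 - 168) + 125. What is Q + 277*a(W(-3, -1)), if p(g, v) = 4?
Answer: 17672/55 ≈ 321.31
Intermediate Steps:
Q = -137 (Q = -262 + 125 = -137)
W(m, b) = -28*m - 7*b (W(m, b) = -7*(b + m*4) = -7*(b + 4*m) = -28*m - 7*b)
a(c) = 2*c/(19 + c) (a(c) = (2*c)/(19 + c) = 2*c/(19 + c))
Q + 277*a(W(-3, -1)) = -137 + 277*(2*(-28*(-3) - 7*(-1))/(19 + (-28*(-3) - 7*(-1)))) = -137 + 277*(2*(84 + 7)/(19 + (84 + 7))) = -137 + 277*(2*91/(19 + 91)) = -137 + 277*(2*91/110) = -137 + 277*(2*91*(1/110)) = -137 + 277*(91/55) = -137 + 25207/55 = 17672/55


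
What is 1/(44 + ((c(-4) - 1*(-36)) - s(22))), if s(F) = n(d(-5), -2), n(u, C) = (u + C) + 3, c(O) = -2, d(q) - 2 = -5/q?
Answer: 1/74 ≈ 0.013514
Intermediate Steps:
d(q) = 2 - 5/q
n(u, C) = 3 + C + u (n(u, C) = (C + u) + 3 = 3 + C + u)
s(F) = 4 (s(F) = 3 - 2 + (2 - 5/(-5)) = 3 - 2 + (2 - 5*(-⅕)) = 3 - 2 + (2 + 1) = 3 - 2 + 3 = 4)
1/(44 + ((c(-4) - 1*(-36)) - s(22))) = 1/(44 + ((-2 - 1*(-36)) - 1*4)) = 1/(44 + ((-2 + 36) - 4)) = 1/(44 + (34 - 4)) = 1/(44 + 30) = 1/74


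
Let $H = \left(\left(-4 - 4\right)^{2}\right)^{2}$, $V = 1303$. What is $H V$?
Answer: $5337088$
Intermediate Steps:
$H = 4096$ ($H = \left(\left(-8\right)^{2}\right)^{2} = 64^{2} = 4096$)
$H V = 4096 \cdot 1303 = 5337088$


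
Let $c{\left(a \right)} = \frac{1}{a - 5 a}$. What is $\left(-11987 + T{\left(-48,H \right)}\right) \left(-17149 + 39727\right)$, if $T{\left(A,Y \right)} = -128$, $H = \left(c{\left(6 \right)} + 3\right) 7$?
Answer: $-273532470$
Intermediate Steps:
$c{\left(a \right)} = - \frac{1}{4 a}$ ($c{\left(a \right)} = \frac{1}{\left(-4\right) a} = - \frac{1}{4 a}$)
$H = \frac{497}{24}$ ($H = \left(- \frac{1}{4 \cdot 6} + 3\right) 7 = \left(\left(- \frac{1}{4}\right) \frac{1}{6} + 3\right) 7 = \left(- \frac{1}{24} + 3\right) 7 = \frac{71}{24} \cdot 7 = \frac{497}{24} \approx 20.708$)
$\left(-11987 + T{\left(-48,H \right)}\right) \left(-17149 + 39727\right) = \left(-11987 - 128\right) \left(-17149 + 39727\right) = \left(-12115\right) 22578 = -273532470$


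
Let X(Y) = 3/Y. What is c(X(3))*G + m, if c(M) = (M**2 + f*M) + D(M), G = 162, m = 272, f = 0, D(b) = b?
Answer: 596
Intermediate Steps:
c(M) = M + M**2 (c(M) = (M**2 + 0*M) + M = (M**2 + 0) + M = M**2 + M = M + M**2)
c(X(3))*G + m = ((3/3)*(1 + 3/3))*162 + 272 = ((3*(1/3))*(1 + 3*(1/3)))*162 + 272 = (1*(1 + 1))*162 + 272 = (1*2)*162 + 272 = 2*162 + 272 = 324 + 272 = 596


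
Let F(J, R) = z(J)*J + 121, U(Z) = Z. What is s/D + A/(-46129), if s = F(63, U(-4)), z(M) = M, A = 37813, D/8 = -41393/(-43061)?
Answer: 4055847203069/7637670788 ≈ 531.03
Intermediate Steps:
D = 331144/43061 (D = 8*(-41393/(-43061)) = 8*(-41393*(-1/43061)) = 8*(41393/43061) = 331144/43061 ≈ 7.6901)
F(J, R) = 121 + J² (F(J, R) = J*J + 121 = J² + 121 = 121 + J²)
s = 4090 (s = 121 + 63² = 121 + 3969 = 4090)
s/D + A/(-46129) = 4090/(331144/43061) + 37813/(-46129) = 4090*(43061/331144) + 37813*(-1/46129) = 88059745/165572 - 37813/46129 = 4055847203069/7637670788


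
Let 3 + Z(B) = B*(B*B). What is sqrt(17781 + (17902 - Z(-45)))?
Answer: sqrt(126811) ≈ 356.11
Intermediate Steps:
Z(B) = -3 + B**3 (Z(B) = -3 + B*(B*B) = -3 + B*B**2 = -3 + B**3)
sqrt(17781 + (17902 - Z(-45))) = sqrt(17781 + (17902 - (-3 + (-45)**3))) = sqrt(17781 + (17902 - (-3 - 91125))) = sqrt(17781 + (17902 - 1*(-91128))) = sqrt(17781 + (17902 + 91128)) = sqrt(17781 + 109030) = sqrt(126811)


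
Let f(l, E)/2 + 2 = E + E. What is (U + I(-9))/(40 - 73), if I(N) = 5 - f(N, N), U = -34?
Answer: -⅓ ≈ -0.33333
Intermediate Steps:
f(l, E) = -4 + 4*E (f(l, E) = -4 + 2*(E + E) = -4 + 2*(2*E) = -4 + 4*E)
I(N) = 9 - 4*N (I(N) = 5 - (-4 + 4*N) = 5 + (4 - 4*N) = 9 - 4*N)
(U + I(-9))/(40 - 73) = (-34 + (9 - 4*(-9)))/(40 - 73) = (-34 + (9 + 36))/(-33) = (-34 + 45)*(-1/33) = 11*(-1/33) = -⅓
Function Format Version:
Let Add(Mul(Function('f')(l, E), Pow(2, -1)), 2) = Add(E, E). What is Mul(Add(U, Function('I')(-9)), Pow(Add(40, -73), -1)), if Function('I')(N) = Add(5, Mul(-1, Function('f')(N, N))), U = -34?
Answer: Rational(-1, 3) ≈ -0.33333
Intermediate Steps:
Function('f')(l, E) = Add(-4, Mul(4, E)) (Function('f')(l, E) = Add(-4, Mul(2, Add(E, E))) = Add(-4, Mul(2, Mul(2, E))) = Add(-4, Mul(4, E)))
Function('I')(N) = Add(9, Mul(-4, N)) (Function('I')(N) = Add(5, Mul(-1, Add(-4, Mul(4, N)))) = Add(5, Add(4, Mul(-4, N))) = Add(9, Mul(-4, N)))
Mul(Add(U, Function('I')(-9)), Pow(Add(40, -73), -1)) = Mul(Add(-34, Add(9, Mul(-4, -9))), Pow(Add(40, -73), -1)) = Mul(Add(-34, Add(9, 36)), Pow(-33, -1)) = Mul(Add(-34, 45), Rational(-1, 33)) = Mul(11, Rational(-1, 33)) = Rational(-1, 3)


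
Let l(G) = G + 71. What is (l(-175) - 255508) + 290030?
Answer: 34418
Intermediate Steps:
l(G) = 71 + G
(l(-175) - 255508) + 290030 = ((71 - 175) - 255508) + 290030 = (-104 - 255508) + 290030 = -255612 + 290030 = 34418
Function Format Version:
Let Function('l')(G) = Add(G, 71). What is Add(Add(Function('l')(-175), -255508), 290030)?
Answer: 34418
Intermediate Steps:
Function('l')(G) = Add(71, G)
Add(Add(Function('l')(-175), -255508), 290030) = Add(Add(Add(71, -175), -255508), 290030) = Add(Add(-104, -255508), 290030) = Add(-255612, 290030) = 34418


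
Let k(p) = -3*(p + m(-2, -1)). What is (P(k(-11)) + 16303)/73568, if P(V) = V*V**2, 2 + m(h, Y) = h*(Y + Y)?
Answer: 947/1936 ≈ 0.48915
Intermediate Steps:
m(h, Y) = -2 + 2*Y*h (m(h, Y) = -2 + h*(Y + Y) = -2 + h*(2*Y) = -2 + 2*Y*h)
k(p) = -6 - 3*p (k(p) = -3*(p + (-2 + 2*(-1)*(-2))) = -3*(p + (-2 + 4)) = -3*(p + 2) = -3*(2 + p) = -6 - 3*p)
P(V) = V**3
(P(k(-11)) + 16303)/73568 = ((-6 - 3*(-11))**3 + 16303)/73568 = ((-6 + 33)**3 + 16303)*(1/73568) = (27**3 + 16303)*(1/73568) = (19683 + 16303)*(1/73568) = 35986*(1/73568) = 947/1936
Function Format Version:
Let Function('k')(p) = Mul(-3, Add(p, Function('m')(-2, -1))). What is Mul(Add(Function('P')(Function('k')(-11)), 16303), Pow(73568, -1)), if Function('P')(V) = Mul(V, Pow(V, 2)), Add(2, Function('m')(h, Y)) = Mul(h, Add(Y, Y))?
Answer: Rational(947, 1936) ≈ 0.48915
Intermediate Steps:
Function('m')(h, Y) = Add(-2, Mul(2, Y, h)) (Function('m')(h, Y) = Add(-2, Mul(h, Add(Y, Y))) = Add(-2, Mul(h, Mul(2, Y))) = Add(-2, Mul(2, Y, h)))
Function('k')(p) = Add(-6, Mul(-3, p)) (Function('k')(p) = Mul(-3, Add(p, Add(-2, Mul(2, -1, -2)))) = Mul(-3, Add(p, Add(-2, 4))) = Mul(-3, Add(p, 2)) = Mul(-3, Add(2, p)) = Add(-6, Mul(-3, p)))
Function('P')(V) = Pow(V, 3)
Mul(Add(Function('P')(Function('k')(-11)), 16303), Pow(73568, -1)) = Mul(Add(Pow(Add(-6, Mul(-3, -11)), 3), 16303), Pow(73568, -1)) = Mul(Add(Pow(Add(-6, 33), 3), 16303), Rational(1, 73568)) = Mul(Add(Pow(27, 3), 16303), Rational(1, 73568)) = Mul(Add(19683, 16303), Rational(1, 73568)) = Mul(35986, Rational(1, 73568)) = Rational(947, 1936)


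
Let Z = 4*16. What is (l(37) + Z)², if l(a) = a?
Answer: 10201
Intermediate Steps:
Z = 64
(l(37) + Z)² = (37 + 64)² = 101² = 10201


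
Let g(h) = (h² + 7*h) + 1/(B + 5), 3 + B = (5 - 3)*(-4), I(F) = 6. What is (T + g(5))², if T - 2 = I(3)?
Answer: 165649/36 ≈ 4601.4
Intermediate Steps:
B = -11 (B = -3 + (5 - 3)*(-4) = -3 + 2*(-4) = -3 - 8 = -11)
T = 8 (T = 2 + 6 = 8)
g(h) = -⅙ + h² + 7*h (g(h) = (h² + 7*h) + 1/(-11 + 5) = (h² + 7*h) + 1/(-6) = (h² + 7*h) - ⅙ = -⅙ + h² + 7*h)
(T + g(5))² = (8 + (-⅙ + 5² + 7*5))² = (8 + (-⅙ + 25 + 35))² = (8 + 359/6)² = (407/6)² = 165649/36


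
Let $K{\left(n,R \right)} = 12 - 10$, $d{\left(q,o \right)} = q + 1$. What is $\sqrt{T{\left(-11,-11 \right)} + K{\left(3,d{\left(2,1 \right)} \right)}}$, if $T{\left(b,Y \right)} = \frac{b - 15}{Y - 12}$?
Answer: $\frac{6 \sqrt{46}}{23} \approx 1.7693$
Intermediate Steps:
$d{\left(q,o \right)} = 1 + q$
$T{\left(b,Y \right)} = \frac{-15 + b}{-12 + Y}$
$K{\left(n,R \right)} = 2$
$\sqrt{T{\left(-11,-11 \right)} + K{\left(3,d{\left(2,1 \right)} \right)}} = \sqrt{\frac{-15 - 11}{-12 - 11} + 2} = \sqrt{\frac{1}{-23} \left(-26\right) + 2} = \sqrt{\left(- \frac{1}{23}\right) \left(-26\right) + 2} = \sqrt{\frac{26}{23} + 2} = \sqrt{\frac{72}{23}} = \frac{6 \sqrt{46}}{23}$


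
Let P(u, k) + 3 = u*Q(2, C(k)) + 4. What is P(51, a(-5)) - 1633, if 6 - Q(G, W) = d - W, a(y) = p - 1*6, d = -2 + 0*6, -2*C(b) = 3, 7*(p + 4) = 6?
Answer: -2601/2 ≈ -1300.5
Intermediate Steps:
p = -22/7 (p = -4 + (⅐)*6 = -4 + 6/7 = -22/7 ≈ -3.1429)
C(b) = -3/2 (C(b) = -½*3 = -3/2)
d = -2 (d = -2 + 0 = -2)
a(y) = -64/7 (a(y) = -22/7 - 1*6 = -22/7 - 6 = -64/7)
Q(G, W) = 8 + W (Q(G, W) = 6 - (-2 - W) = 6 + (2 + W) = 8 + W)
P(u, k) = 1 + 13*u/2 (P(u, k) = -3 + (u*(8 - 3/2) + 4) = -3 + (u*(13/2) + 4) = -3 + (13*u/2 + 4) = -3 + (4 + 13*u/2) = 1 + 13*u/2)
P(51, a(-5)) - 1633 = (1 + (13/2)*51) - 1633 = (1 + 663/2) - 1633 = 665/2 - 1633 = -2601/2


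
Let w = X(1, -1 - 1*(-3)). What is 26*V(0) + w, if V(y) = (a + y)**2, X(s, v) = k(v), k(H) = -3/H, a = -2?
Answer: 205/2 ≈ 102.50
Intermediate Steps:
X(s, v) = -3/v
V(y) = (-2 + y)**2
w = -3/2 (w = -3/(-1 - 1*(-3)) = -3/(-1 + 3) = -3/2 ≈ -1.5000)
26*V(0) + w = 26*(-2 + 0)**2 - 3/2 = 26*(-2)**2 - 3/2 = 26*4 - 3/2 = 104 - 3/2 = 205/2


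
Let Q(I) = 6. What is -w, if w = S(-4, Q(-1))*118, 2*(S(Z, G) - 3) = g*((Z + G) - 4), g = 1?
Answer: -236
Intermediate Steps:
S(Z, G) = 1 + G/2 + Z/2 (S(Z, G) = 3 + (1*((Z + G) - 4))/2 = 3 + (1*((G + Z) - 4))/2 = 3 + (1*(-4 + G + Z))/2 = 3 + (-4 + G + Z)/2 = 3 + (-2 + G/2 + Z/2) = 1 + G/2 + Z/2)
w = 236 (w = (1 + (½)*6 + (½)*(-4))*118 = (1 + 3 - 2)*118 = 2*118 = 236)
-w = -1*236 = -236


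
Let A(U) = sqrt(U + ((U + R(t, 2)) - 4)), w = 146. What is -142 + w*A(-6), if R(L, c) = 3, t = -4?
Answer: -142 + 146*I*sqrt(13) ≈ -142.0 + 526.41*I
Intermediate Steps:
A(U) = sqrt(-1 + 2*U) (A(U) = sqrt(U + ((U + 3) - 4)) = sqrt(U + ((3 + U) - 4)) = sqrt(U + (-1 + U)) = sqrt(-1 + 2*U))
-142 + w*A(-6) = -142 + 146*sqrt(-1 + 2*(-6)) = -142 + 146*sqrt(-1 - 12) = -142 + 146*sqrt(-13) = -142 + 146*(I*sqrt(13)) = -142 + 146*I*sqrt(13)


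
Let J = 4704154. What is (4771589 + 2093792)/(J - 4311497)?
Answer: 6865381/392657 ≈ 17.484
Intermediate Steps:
(4771589 + 2093792)/(J - 4311497) = (4771589 + 2093792)/(4704154 - 4311497) = 6865381/392657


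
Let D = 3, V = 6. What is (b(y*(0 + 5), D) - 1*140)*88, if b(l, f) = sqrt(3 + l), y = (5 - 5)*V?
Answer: -12320 + 88*sqrt(3) ≈ -12168.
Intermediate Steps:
y = 0 (y = (5 - 5)*6 = 0*6 = 0)
(b(y*(0 + 5), D) - 1*140)*88 = (sqrt(3 + 0*(0 + 5)) - 1*140)*88 = (sqrt(3 + 0*5) - 140)*88 = (sqrt(3 + 0) - 140)*88 = (sqrt(3) - 140)*88 = (-140 + sqrt(3))*88 = -12320 + 88*sqrt(3)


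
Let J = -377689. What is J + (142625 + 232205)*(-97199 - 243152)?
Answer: -127574143019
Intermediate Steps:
J + (142625 + 232205)*(-97199 - 243152) = -377689 + (142625 + 232205)*(-97199 - 243152) = -377689 + 374830*(-340351) = -377689 - 127573765330 = -127574143019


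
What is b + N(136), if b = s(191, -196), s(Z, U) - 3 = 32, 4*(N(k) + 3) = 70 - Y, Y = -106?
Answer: 76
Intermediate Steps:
N(k) = 41 (N(k) = -3 + (70 - 1*(-106))/4 = -3 + (70 + 106)/4 = -3 + (¼)*176 = -3 + 44 = 41)
s(Z, U) = 35 (s(Z, U) = 3 + 32 = 35)
b = 35
b + N(136) = 35 + 41 = 76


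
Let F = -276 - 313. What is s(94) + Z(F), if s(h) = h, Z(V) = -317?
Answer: -223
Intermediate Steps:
F = -589
s(94) + Z(F) = 94 - 317 = -223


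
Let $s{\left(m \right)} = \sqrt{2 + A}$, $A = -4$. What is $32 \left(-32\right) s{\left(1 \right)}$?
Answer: $- 1024 i \sqrt{2} \approx - 1448.2 i$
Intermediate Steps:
$s{\left(m \right)} = i \sqrt{2}$ ($s{\left(m \right)} = \sqrt{2 - 4} = \sqrt{-2} = i \sqrt{2}$)
$32 \left(-32\right) s{\left(1 \right)} = 32 \left(-32\right) i \sqrt{2} = - 1024 i \sqrt{2}$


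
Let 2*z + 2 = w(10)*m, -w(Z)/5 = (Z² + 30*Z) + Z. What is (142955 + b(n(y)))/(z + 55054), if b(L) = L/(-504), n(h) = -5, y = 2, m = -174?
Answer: 72049325/117635112 ≈ 0.61248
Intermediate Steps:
b(L) = -L/504 (b(L) = L*(-1/504) = -L/504)
w(Z) = -155*Z - 5*Z² (w(Z) = -5*((Z² + 30*Z) + Z) = -5*(Z² + 31*Z) = -155*Z - 5*Z²)
z = 178349 (z = -1 + (-5*10*(31 + 10)*(-174))/2 = -1 + (-5*10*41*(-174))/2 = -1 + (-2050*(-174))/2 = -1 + (½)*356700 = -1 + 178350 = 178349)
(142955 + b(n(y)))/(z + 55054) = (142955 - 1/504*(-5))/(178349 + 55054) = (142955 + 5/504)/233403 = (72049325/504)*(1/233403) = 72049325/117635112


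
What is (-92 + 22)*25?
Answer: -1750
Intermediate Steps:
(-92 + 22)*25 = -70*25 = -1750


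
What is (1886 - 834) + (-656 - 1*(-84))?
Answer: 480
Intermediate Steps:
(1886 - 834) + (-656 - 1*(-84)) = 1052 + (-656 + 84) = 1052 - 572 = 480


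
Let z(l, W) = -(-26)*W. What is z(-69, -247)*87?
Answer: -558714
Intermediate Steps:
z(l, W) = 26*W
z(-69, -247)*87 = (26*(-247))*87 = -6422*87 = -558714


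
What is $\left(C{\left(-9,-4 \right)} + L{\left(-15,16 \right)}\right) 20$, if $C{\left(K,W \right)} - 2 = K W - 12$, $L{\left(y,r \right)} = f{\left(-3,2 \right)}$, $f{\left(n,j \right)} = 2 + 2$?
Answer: $600$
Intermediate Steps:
$f{\left(n,j \right)} = 4$
$L{\left(y,r \right)} = 4$
$C{\left(K,W \right)} = -10 + K W$ ($C{\left(K,W \right)} = 2 + \left(K W - 12\right) = 2 + \left(-12 + K W\right) = -10 + K W$)
$\left(C{\left(-9,-4 \right)} + L{\left(-15,16 \right)}\right) 20 = \left(\left(-10 - -36\right) + 4\right) 20 = \left(\left(-10 + 36\right) + 4\right) 20 = \left(26 + 4\right) 20 = 30 \cdot 20 = 600$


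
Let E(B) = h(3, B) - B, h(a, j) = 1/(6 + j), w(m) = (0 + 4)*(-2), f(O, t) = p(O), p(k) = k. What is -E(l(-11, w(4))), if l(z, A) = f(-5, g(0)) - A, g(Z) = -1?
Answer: 26/9 ≈ 2.8889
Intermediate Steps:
f(O, t) = O
w(m) = -8 (w(m) = 4*(-2) = -8)
l(z, A) = -5 - A
E(B) = 1/(6 + B) - B
-E(l(-11, w(4))) = -(1 - (-5 - 1*(-8))*(6 + (-5 - 1*(-8))))/(6 + (-5 - 1*(-8))) = -(1 - (-5 + 8)*(6 + (-5 + 8)))/(6 + (-5 + 8)) = -(1 - 1*3*(6 + 3))/(6 + 3) = -(1 - 1*3*9)/9 = -(1 - 27)/9 = -(-26)/9 = -1*(-26/9) = 26/9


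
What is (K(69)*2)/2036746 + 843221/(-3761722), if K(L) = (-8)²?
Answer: -858472749225/3830836118306 ≈ -0.22410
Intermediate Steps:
K(L) = 64
(K(69)*2)/2036746 + 843221/(-3761722) = (64*2)/2036746 + 843221/(-3761722) = 128*(1/2036746) + 843221*(-1/3761722) = 64/1018373 - 843221/3761722 = -858472749225/3830836118306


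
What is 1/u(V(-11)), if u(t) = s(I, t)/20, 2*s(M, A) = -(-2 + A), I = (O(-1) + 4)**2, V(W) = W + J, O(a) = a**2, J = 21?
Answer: -5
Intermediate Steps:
V(W) = 21 + W (V(W) = W + 21 = 21 + W)
I = 25 (I = ((-1)**2 + 4)**2 = (1 + 4)**2 = 5**2 = 25)
s(M, A) = 1 - A/2 (s(M, A) = (-(-2 + A))/2 = (2 - A)/2 = 1 - A/2)
u(t) = 1/20 - t/40 (u(t) = (1 - t/2)/20 = (1 - t/2)*(1/20) = 1/20 - t/40)
1/u(V(-11)) = 1/(1/20 - (21 - 11)/40) = 1/(1/20 - 1/40*10) = 1/(1/20 - 1/4) = 1/(-1/5) = -5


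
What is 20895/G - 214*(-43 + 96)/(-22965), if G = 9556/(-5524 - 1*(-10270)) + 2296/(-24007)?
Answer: 27337836541320421/2509087877670 ≈ 10896.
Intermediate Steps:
G = 109257038/56968611 (G = 9556/(-5524 + 10270) + 2296*(-1/24007) = 9556/4746 - 2296/24007 = 9556*(1/4746) - 2296/24007 = 4778/2373 - 2296/24007 = 109257038/56968611 ≈ 1.9178)
20895/G - 214*(-43 + 96)/(-22965) = 20895/(109257038/56968611) - 214*(-43 + 96)/(-22965) = 20895*(56968611/109257038) - 214*53*(-1/22965) = 1190359126845/109257038 - 11342*(-1/22965) = 1190359126845/109257038 + 11342/22965 = 27337836541320421/2509087877670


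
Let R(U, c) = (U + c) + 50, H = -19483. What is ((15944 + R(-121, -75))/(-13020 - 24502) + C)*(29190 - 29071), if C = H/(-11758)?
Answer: 32444650399/220591838 ≈ 147.08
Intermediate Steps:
R(U, c) = 50 + U + c
C = 19483/11758 (C = -19483/(-11758) = -19483*(-1/11758) = 19483/11758 ≈ 1.6570)
((15944 + R(-121, -75))/(-13020 - 24502) + C)*(29190 - 29071) = ((15944 + (50 - 121 - 75))/(-13020 - 24502) + 19483/11758)*(29190 - 29071) = ((15944 - 146)/(-37522) + 19483/11758)*119 = (15798*(-1/37522) + 19483/11758)*119 = (-7899/18761 + 19483/11758)*119 = (272644121/220591838)*119 = 32444650399/220591838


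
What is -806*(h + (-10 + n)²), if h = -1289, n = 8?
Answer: 1035710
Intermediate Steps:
-806*(h + (-10 + n)²) = -806*(-1289 + (-10 + 8)²) = -806*(-1289 + (-2)²) = -806*(-1289 + 4) = -806*(-1285) = 1035710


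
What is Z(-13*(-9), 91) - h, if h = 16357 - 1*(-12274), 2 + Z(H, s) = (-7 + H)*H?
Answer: -15763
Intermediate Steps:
Z(H, s) = -2 + H*(-7 + H) (Z(H, s) = -2 + (-7 + H)*H = -2 + H*(-7 + H))
h = 28631 (h = 16357 + 12274 = 28631)
Z(-13*(-9), 91) - h = (-2 + (-13*(-9))² - (-91)*(-9)) - 1*28631 = (-2 + 117² - 7*117) - 28631 = (-2 + 13689 - 819) - 28631 = 12868 - 28631 = -15763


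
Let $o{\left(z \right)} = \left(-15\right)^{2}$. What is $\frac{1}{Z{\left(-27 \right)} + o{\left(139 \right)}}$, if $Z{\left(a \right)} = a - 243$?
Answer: $- \frac{1}{45} \approx -0.022222$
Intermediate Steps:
$o{\left(z \right)} = 225$
$Z{\left(a \right)} = -243 + a$
$\frac{1}{Z{\left(-27 \right)} + o{\left(139 \right)}} = \frac{1}{\left(-243 - 27\right) + 225} = \frac{1}{-270 + 225} = \frac{1}{-45} = - \frac{1}{45}$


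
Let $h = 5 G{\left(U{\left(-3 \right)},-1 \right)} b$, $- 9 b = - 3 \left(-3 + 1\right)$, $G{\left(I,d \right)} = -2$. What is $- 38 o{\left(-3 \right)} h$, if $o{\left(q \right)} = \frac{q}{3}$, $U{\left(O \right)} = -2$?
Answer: $\frac{760}{3} \approx 253.33$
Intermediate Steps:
$o{\left(q \right)} = \frac{q}{3}$ ($o{\left(q \right)} = q \frac{1}{3} = \frac{q}{3}$)
$b = - \frac{2}{3}$ ($b = - \frac{\left(-3\right) \left(-3 + 1\right)}{9} = - \frac{\left(-3\right) \left(-2\right)}{9} = \left(- \frac{1}{9}\right) 6 = - \frac{2}{3} \approx -0.66667$)
$h = \frac{20}{3}$ ($h = 5 \left(-2\right) \left(- \frac{2}{3}\right) = \left(-10\right) \left(- \frac{2}{3}\right) = \frac{20}{3} \approx 6.6667$)
$- 38 o{\left(-3 \right)} h = - 38 \cdot \frac{1}{3} \left(-3\right) \frac{20}{3} = \left(-38\right) \left(-1\right) \frac{20}{3} = 38 \cdot \frac{20}{3} = \frac{760}{3}$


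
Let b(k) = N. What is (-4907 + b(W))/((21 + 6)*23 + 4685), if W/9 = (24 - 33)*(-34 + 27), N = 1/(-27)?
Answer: -66245/71631 ≈ -0.92481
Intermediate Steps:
N = -1/27 ≈ -0.037037
W = 567 (W = 9*((24 - 33)*(-34 + 27)) = 9*(-9*(-7)) = 9*63 = 567)
b(k) = -1/27
(-4907 + b(W))/((21 + 6)*23 + 4685) = (-4907 - 1/27)/((21 + 6)*23 + 4685) = -132490/(27*(27*23 + 4685)) = -132490/(27*(621 + 4685)) = -132490/27/5306 = -132490/27*1/5306 = -66245/71631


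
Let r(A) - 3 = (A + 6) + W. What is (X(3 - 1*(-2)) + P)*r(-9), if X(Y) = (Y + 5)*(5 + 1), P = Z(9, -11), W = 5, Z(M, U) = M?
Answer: 345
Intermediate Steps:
P = 9
X(Y) = 30 + 6*Y (X(Y) = (5 + Y)*6 = 30 + 6*Y)
r(A) = 14 + A (r(A) = 3 + ((A + 6) + 5) = 3 + ((6 + A) + 5) = 3 + (11 + A) = 14 + A)
(X(3 - 1*(-2)) + P)*r(-9) = ((30 + 6*(3 - 1*(-2))) + 9)*(14 - 9) = ((30 + 6*(3 + 2)) + 9)*5 = ((30 + 6*5) + 9)*5 = ((30 + 30) + 9)*5 = (60 + 9)*5 = 69*5 = 345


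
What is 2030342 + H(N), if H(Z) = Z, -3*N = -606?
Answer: 2030544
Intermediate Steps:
N = 202 (N = -⅓*(-606) = 202)
2030342 + H(N) = 2030342 + 202 = 2030544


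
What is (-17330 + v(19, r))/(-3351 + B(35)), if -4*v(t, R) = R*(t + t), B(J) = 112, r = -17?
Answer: 34337/6478 ≈ 5.3006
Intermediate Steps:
v(t, R) = -R*t/2 (v(t, R) = -R*(t + t)/4 = -R*2*t/4 = -R*t/2)
(-17330 + v(19, r))/(-3351 + B(35)) = (-17330 - ½*(-17)*19)/(-3351 + 112) = (-17330 + 323/2)/(-3239) = -34337/2*(-1/3239) = 34337/6478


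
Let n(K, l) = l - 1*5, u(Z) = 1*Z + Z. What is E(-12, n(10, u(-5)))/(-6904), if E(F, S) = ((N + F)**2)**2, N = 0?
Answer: -2592/863 ≈ -3.0035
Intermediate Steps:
u(Z) = 2*Z (u(Z) = Z + Z = 2*Z)
n(K, l) = -5 + l (n(K, l) = l - 5 = -5 + l)
E(F, S) = F**4 (E(F, S) = ((0 + F)**2)**2 = (F**2)**2 = F**4)
E(-12, n(10, u(-5)))/(-6904) = (-12)**4/(-6904) = 20736*(-1/6904) = -2592/863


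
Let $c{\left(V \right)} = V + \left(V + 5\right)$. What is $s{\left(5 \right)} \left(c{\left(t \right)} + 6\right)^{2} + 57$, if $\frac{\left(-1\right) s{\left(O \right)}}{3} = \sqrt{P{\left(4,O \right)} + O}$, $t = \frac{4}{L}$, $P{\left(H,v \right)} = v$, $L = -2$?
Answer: $57 - 147 \sqrt{10} \approx -407.85$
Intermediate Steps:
$t = -2$ ($t = \frac{4}{-2} = 4 \left(- \frac{1}{2}\right) = -2$)
$c{\left(V \right)} = 5 + 2 V$ ($c{\left(V \right)} = V + \left(5 + V\right) = 5 + 2 V$)
$s{\left(O \right)} = - 3 \sqrt{2} \sqrt{O}$ ($s{\left(O \right)} = - 3 \sqrt{O + O} = - 3 \sqrt{2 O} = - 3 \sqrt{2} \sqrt{O}$)
$s{\left(5 \right)} \left(c{\left(t \right)} + 6\right)^{2} + 57 = - 3 \sqrt{2} \sqrt{5} \left(\left(5 + 2 \left(-2\right)\right) + 6\right)^{2} + 57 = - 3 \sqrt{10} \left(\left(5 - 4\right) + 6\right)^{2} + 57 = - 3 \sqrt{10} \left(1 + 6\right)^{2} + 57 = - 3 \sqrt{10} \cdot 7^{2} + 57 = - 3 \sqrt{10} \cdot 49 + 57 = - 147 \sqrt{10} + 57 = 57 - 147 \sqrt{10}$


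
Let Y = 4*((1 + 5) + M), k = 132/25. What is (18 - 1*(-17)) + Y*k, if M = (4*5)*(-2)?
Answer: -17077/25 ≈ -683.08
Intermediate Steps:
k = 132/25 (k = 132*(1/25) = 132/25 ≈ 5.2800)
M = -40 (M = 20*(-2) = -40)
Y = -136 (Y = 4*((1 + 5) - 40) = 4*(6 - 40) = 4*(-34) = -136)
(18 - 1*(-17)) + Y*k = (18 - 1*(-17)) - 136*132/25 = (18 + 17) - 17952/25 = 35 - 17952/25 = -17077/25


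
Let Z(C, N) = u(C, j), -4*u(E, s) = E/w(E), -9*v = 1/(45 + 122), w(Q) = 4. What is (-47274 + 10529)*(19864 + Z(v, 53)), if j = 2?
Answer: -17552699685385/24048 ≈ -7.2990e+8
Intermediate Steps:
v = -1/1503 (v = -1/(9*(45 + 122)) = -1/9/167 = -1/9*1/167 = -1/1503 ≈ -0.00066534)
u(E, s) = -E/16 (u(E, s) = -E/(4*4) = -E/16)
Z(C, N) = -C/16
(-47274 + 10529)*(19864 + Z(v, 53)) = (-47274 + 10529)*(19864 - 1/16*(-1/1503)) = -36745*(19864 + 1/24048) = -36745*477689473/24048 = -17552699685385/24048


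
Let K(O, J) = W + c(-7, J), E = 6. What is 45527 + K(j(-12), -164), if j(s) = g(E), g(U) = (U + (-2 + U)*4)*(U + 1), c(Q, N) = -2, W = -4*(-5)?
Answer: 45545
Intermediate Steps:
W = 20
g(U) = (1 + U)*(-8 + 5*U) (g(U) = (U + (-8 + 4*U))*(1 + U) = (-8 + 5*U)*(1 + U) = (1 + U)*(-8 + 5*U))
j(s) = 154 (j(s) = -8 - 3*6 + 5*6**2 = -8 - 18 + 5*36 = -8 - 18 + 180 = 154)
K(O, J) = 18 (K(O, J) = 20 - 2 = 18)
45527 + K(j(-12), -164) = 45527 + 18 = 45545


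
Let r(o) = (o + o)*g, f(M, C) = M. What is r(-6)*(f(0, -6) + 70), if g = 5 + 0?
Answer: -4200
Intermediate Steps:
g = 5
r(o) = 10*o (r(o) = (o + o)*5 = (2*o)*5 = 10*o)
r(-6)*(f(0, -6) + 70) = (10*(-6))*(0 + 70) = -60*70 = -4200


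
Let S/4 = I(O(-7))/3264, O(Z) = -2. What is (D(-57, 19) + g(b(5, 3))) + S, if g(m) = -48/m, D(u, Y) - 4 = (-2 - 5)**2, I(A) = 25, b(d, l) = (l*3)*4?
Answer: 42185/816 ≈ 51.697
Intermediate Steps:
b(d, l) = 12*l (b(d, l) = (3*l)*4 = 12*l)
D(u, Y) = 53 (D(u, Y) = 4 + (-2 - 5)**2 = 4 + (-7)**2 = 4 + 49 = 53)
S = 25/816 (S = 4*(25/3264) = 25/816 ≈ 0.030637)
(D(-57, 19) + g(b(5, 3))) + S = (53 - 48/(12*3)) + 25/816 = (53 - 48/36) + 25/816 = (53 - 48*1/36) + 25/816 = (53 - 4/3) + 25/816 = 155/3 + 25/816 = 42185/816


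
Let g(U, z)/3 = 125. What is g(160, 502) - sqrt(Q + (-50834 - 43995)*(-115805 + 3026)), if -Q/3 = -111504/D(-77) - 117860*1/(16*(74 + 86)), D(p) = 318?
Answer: 375 - 3*sqrt(854512959594558)/848 ≈ -1.0304e+5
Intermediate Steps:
g(U, z) = 375 (g(U, z) = 3*125 = 375)
Q = 8073243/6784 (Q = -3*(-111504/318 - 117860*1/(16*(74 + 86))) = -3*(-111504*1/318 - 117860/(160*16)) = -3*(-18584/53 - 117860/2560) = -3*(-18584/53 - 117860*1/2560) = -3*(-18584/53 - 5893/128) = -3*(-2691081/6784) = 8073243/6784 ≈ 1190.0)
g(160, 502) - sqrt(Q + (-50834 - 43995)*(-115805 + 3026)) = 375 - sqrt(8073243/6784 + (-50834 - 43995)*(-115805 + 3026)) = 375 - sqrt(8073243/6784 - 94829*(-112779)) = 375 - sqrt(8073243/6784 + 10694719791) = 375 - sqrt(72552987135387/6784) = 375 - 3*sqrt(854512959594558)/848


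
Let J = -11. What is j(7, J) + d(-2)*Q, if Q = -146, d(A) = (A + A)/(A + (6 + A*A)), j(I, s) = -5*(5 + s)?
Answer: 103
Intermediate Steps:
j(I, s) = -25 - 5*s
d(A) = 2*A/(6 + A + A**2) (d(A) = (2*A)/(A + (6 + A**2)) = (2*A)/(6 + A + A**2) = 2*A/(6 + A + A**2))
j(7, J) + d(-2)*Q = (-25 - 5*(-11)) + (2*(-2)/(6 - 2 + (-2)**2))*(-146) = (-25 + 55) + (2*(-2)/(6 - 2 + 4))*(-146) = 30 + (2*(-2)/8)*(-146) = 30 + (2*(-2)*(1/8))*(-146) = 30 - 1/2*(-146) = 30 + 73 = 103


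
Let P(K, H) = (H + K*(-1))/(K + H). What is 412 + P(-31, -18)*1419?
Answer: 1741/49 ≈ 35.531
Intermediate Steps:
P(K, H) = (H - K)/(H + K)
412 + P(-31, -18)*1419 = 412 + ((-18 - 1*(-31))/(-18 - 31))*1419 = 412 + ((-18 + 31)/(-49))*1419 = 412 - 1/49*13*1419 = 412 - 13/49*1419 = 412 - 18447/49 = 1741/49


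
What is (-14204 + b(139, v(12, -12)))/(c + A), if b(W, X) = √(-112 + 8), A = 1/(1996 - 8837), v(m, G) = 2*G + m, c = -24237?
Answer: 48584782/82902659 - 6841*I*√26/82902659 ≈ 0.58605 - 0.00042076*I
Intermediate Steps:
v(m, G) = m + 2*G
A = -1/6841 (A = 1/(-6841) = -1/6841 ≈ -0.00014618)
b(W, X) = 2*I*√26 (b(W, X) = √(-104) = 2*I*√26)
(-14204 + b(139, v(12, -12)))/(c + A) = (-14204 + 2*I*√26)/(-24237 - 1/6841) = (-14204 + 2*I*√26)/(-165805318/6841) = (-14204 + 2*I*√26)*(-6841/165805318) = 48584782/82902659 - 6841*I*√26/82902659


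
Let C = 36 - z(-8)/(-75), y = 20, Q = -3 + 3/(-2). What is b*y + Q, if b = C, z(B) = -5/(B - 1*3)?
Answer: 47231/66 ≈ 715.62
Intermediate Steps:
z(B) = -5/(-3 + B) (z(B) = -5/(B - 3) = -5/(-3 + B))
Q = -9/2 (Q = -3 + 3*(-½) = -3 - 3/2 = -9/2 ≈ -4.5000)
C = 5941/165 (C = 36 - (-5/(-3 - 8))/(-75) = 36 - (-5/(-11))*(-1)/75 = 36 - (-5*(-1/11))*(-1)/75 = 36 - 5*(-1)/(11*75) = 36 - 1*(-1/165) = 36 + 1/165 = 5941/165 ≈ 36.006)
b = 5941/165 ≈ 36.006
b*y + Q = (5941/165)*20 - 9/2 = 23764/33 - 9/2 = 47231/66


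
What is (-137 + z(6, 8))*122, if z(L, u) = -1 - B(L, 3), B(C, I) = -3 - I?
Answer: -16104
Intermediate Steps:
z(L, u) = 5 (z(L, u) = -1 - (-3 - 1*3) = -1 - (-3 - 3) = -1 - 1*(-6) = -1 + 6 = 5)
(-137 + z(6, 8))*122 = (-137 + 5)*122 = -132*122 = -16104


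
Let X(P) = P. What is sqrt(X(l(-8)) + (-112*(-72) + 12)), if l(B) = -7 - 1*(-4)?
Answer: 3*sqrt(897) ≈ 89.850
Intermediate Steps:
l(B) = -3 (l(B) = -7 + 4 = -3)
sqrt(X(l(-8)) + (-112*(-72) + 12)) = sqrt(-3 + (-112*(-72) + 12)) = sqrt(-3 + (8064 + 12)) = sqrt(-3 + 8076) = sqrt(8073) = 3*sqrt(897)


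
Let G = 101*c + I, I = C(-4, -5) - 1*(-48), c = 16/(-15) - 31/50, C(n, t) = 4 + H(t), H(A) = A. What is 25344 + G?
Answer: 3783097/150 ≈ 25221.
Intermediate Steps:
C(n, t) = 4 + t
c = -253/150 (c = 16*(-1/15) - 31*1/50 = -16/15 - 31/50 = -253/150 ≈ -1.6867)
I = 47 (I = (4 - 5) - 1*(-48) = -1 + 48 = 47)
G = -18503/150 (G = 101*(-253/150) + 47 = -25553/150 + 47 = -18503/150 ≈ -123.35)
25344 + G = 25344 - 18503/150 = 3783097/150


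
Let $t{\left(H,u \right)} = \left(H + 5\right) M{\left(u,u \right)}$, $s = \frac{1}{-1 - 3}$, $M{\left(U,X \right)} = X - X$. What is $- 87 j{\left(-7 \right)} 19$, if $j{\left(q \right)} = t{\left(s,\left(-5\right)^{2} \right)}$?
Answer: $0$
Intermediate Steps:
$M{\left(U,X \right)} = 0$
$s = - \frac{1}{4}$ ($s = \frac{1}{-4} = - \frac{1}{4} \approx -0.25$)
$t{\left(H,u \right)} = 0$ ($t{\left(H,u \right)} = \left(H + 5\right) 0 = \left(5 + H\right) 0 = 0$)
$j{\left(q \right)} = 0$
$- 87 j{\left(-7 \right)} 19 = \left(-87\right) 0 \cdot 19 = 0 \cdot 19 = 0$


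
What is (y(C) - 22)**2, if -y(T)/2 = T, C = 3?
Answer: 784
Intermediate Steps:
y(T) = -2*T
(y(C) - 22)**2 = (-2*3 - 22)**2 = (-6 - 22)**2 = (-28)**2 = 784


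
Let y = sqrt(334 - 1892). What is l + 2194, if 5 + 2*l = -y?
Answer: 4383/2 - I*sqrt(1558)/2 ≈ 2191.5 - 19.736*I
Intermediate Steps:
y = I*sqrt(1558) (y = sqrt(-1558) = I*sqrt(1558) ≈ 39.471*I)
l = -5/2 - I*sqrt(1558)/2 (l = -5/2 + (-I*sqrt(1558))/2 = -5/2 - I*sqrt(1558)/2 ≈ -2.5 - 19.736*I)
l + 2194 = (-5/2 - I*sqrt(1558)/2) + 2194 = 4383/2 - I*sqrt(1558)/2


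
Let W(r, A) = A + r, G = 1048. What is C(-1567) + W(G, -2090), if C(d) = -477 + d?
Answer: -3086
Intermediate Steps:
C(-1567) + W(G, -2090) = (-477 - 1567) + (-2090 + 1048) = -2044 - 1042 = -3086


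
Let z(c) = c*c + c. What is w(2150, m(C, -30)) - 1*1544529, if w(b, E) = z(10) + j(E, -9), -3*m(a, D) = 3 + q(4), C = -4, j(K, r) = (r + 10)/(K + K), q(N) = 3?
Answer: -6177677/4 ≈ -1.5444e+6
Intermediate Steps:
j(K, r) = (10 + r)/(2*K) (j(K, r) = (10 + r)/((2*K)) = (10 + r)*(1/(2*K)) = (10 + r)/(2*K))
z(c) = c + c² (z(c) = c² + c = c + c²)
m(a, D) = -2 (m(a, D) = -(3 + 3)/3 = -⅓*6 = -2)
w(b, E) = 110 + 1/(2*E) (w(b, E) = 10*(1 + 10) + (10 - 9)/(2*E) = 10*11 + (½)*1/E = 110 + 1/(2*E))
w(2150, m(C, -30)) - 1*1544529 = (110 + (½)/(-2)) - 1*1544529 = (110 + (½)*(-½)) - 1544529 = (110 - ¼) - 1544529 = 439/4 - 1544529 = -6177677/4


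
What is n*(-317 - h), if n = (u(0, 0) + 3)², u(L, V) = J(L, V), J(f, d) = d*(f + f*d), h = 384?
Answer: -6309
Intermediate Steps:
J(f, d) = d*(f + d*f)
u(L, V) = L*V*(1 + V) (u(L, V) = V*L*(1 + V) = L*V*(1 + V))
n = 9 (n = (0*0*(1 + 0) + 3)² = (0*0*1 + 3)² = (0 + 3)² = 3² = 9)
n*(-317 - h) = 9*(-317 - 1*384) = 9*(-317 - 384) = 9*(-701) = -6309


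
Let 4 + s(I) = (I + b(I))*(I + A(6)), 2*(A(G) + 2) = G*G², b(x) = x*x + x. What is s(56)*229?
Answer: 120493388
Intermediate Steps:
b(x) = x + x² (b(x) = x² + x = x + x²)
A(G) = -2 + G³/2 (A(G) = -2 + (G*G²)/2 = -2 + G³/2)
s(I) = -4 + (106 + I)*(I + I*(1 + I)) (s(I) = -4 + (I + I*(1 + I))*(I + (-2 + (½)*6³)) = -4 + (I + I*(1 + I))*(I + (-2 + (½)*216)) = -4 + (I + I*(1 + I))*(I + (-2 + 108)) = -4 + (I + I*(1 + I))*(I + 106) = -4 + (I + I*(1 + I))*(106 + I) = -4 + (106 + I)*(I + I*(1 + I)))
s(56)*229 = (-4 + 56³ + 108*56² + 212*56)*229 = (-4 + 175616 + 108*3136 + 11872)*229 = (-4 + 175616 + 338688 + 11872)*229 = 526172*229 = 120493388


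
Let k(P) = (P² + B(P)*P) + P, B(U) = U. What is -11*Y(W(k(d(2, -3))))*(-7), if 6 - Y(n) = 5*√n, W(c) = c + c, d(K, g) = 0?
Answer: 462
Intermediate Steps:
k(P) = P + 2*P² (k(P) = (P² + P*P) + P = (P² + P²) + P = 2*P² + P = P + 2*P²)
W(c) = 2*c
Y(n) = 6 - 5*√n
-11*Y(W(k(d(2, -3))))*(-7) = -11*(6 - 5*0*√2)*(-7) = -11*(6 - 5*√(2*0))*(-7) = -11*(6 - 5*√0)*(-7) = -11*(6 - 5*0)*(-7) = -11*(6 + 0)*(-7) = -11*6*(-7) = -66*(-7) = 462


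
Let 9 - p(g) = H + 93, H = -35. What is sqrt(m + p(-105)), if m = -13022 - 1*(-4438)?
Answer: I*sqrt(8633) ≈ 92.914*I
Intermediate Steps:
m = -8584 (m = -13022 + 4438 = -8584)
p(g) = -49 (p(g) = 9 - (-35 + 93) = 9 - 1*58 = 9 - 58 = -49)
sqrt(m + p(-105)) = sqrt(-8584 - 49) = sqrt(-8633) = I*sqrt(8633)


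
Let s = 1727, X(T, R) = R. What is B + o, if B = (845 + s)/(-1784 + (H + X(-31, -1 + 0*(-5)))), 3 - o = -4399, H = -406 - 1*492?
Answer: 11807994/2683 ≈ 4401.0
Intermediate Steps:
H = -898 (H = -406 - 492 = -898)
o = 4402 (o = 3 - 1*(-4399) = 3 + 4399 = 4402)
B = -2572/2683 (B = (845 + 1727)/(-1784 + (-898 + (-1 + 0*(-5)))) = 2572/(-1784 + (-898 + (-1 + 0))) = 2572/(-1784 + (-898 - 1)) = 2572/(-1784 - 899) = 2572/(-2683) = 2572*(-1/2683) = -2572/2683 ≈ -0.95863)
B + o = -2572/2683 + 4402 = 11807994/2683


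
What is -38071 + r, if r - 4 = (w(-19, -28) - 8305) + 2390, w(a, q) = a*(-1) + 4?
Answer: -43959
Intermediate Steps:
w(a, q) = 4 - a (w(a, q) = -a + 4 = 4 - a)
r = -5888 (r = 4 + (((4 - 1*(-19)) - 8305) + 2390) = 4 + (((4 + 19) - 8305) + 2390) = 4 + ((23 - 8305) + 2390) = 4 + (-8282 + 2390) = 4 - 5892 = -5888)
-38071 + r = -38071 - 5888 = -43959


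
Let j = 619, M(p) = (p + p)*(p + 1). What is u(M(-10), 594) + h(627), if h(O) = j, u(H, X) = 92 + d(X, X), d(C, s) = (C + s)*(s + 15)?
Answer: 724203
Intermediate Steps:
d(C, s) = (15 + s)*(C + s) (d(C, s) = (C + s)*(15 + s) = (15 + s)*(C + s))
M(p) = 2*p*(1 + p) (M(p) = (2*p)*(1 + p) = 2*p*(1 + p))
u(H, X) = 92 + 2*X² + 30*X (u(H, X) = 92 + (X² + 15*X + 15*X + X*X) = 92 + (X² + 15*X + 15*X + X²) = 92 + (2*X² + 30*X) = 92 + 2*X² + 30*X)
h(O) = 619
u(M(-10), 594) + h(627) = (92 + 2*594² + 30*594) + 619 = (92 + 2*352836 + 17820) + 619 = (92 + 705672 + 17820) + 619 = 723584 + 619 = 724203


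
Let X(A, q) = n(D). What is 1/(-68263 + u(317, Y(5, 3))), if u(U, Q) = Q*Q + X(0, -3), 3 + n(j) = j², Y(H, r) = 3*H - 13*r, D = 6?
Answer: -1/67654 ≈ -1.4781e-5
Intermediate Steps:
Y(H, r) = -13*r + 3*H
n(j) = -3 + j²
X(A, q) = 33 (X(A, q) = -3 + 6² = -3 + 36 = 33)
u(U, Q) = 33 + Q² (u(U, Q) = Q*Q + 33 = Q² + 33 = 33 + Q²)
1/(-68263 + u(317, Y(5, 3))) = 1/(-68263 + (33 + (-13*3 + 3*5)²)) = 1/(-68263 + (33 + (-39 + 15)²)) = 1/(-68263 + (33 + (-24)²)) = 1/(-68263 + (33 + 576)) = 1/(-68263 + 609) = 1/(-67654) = -1/67654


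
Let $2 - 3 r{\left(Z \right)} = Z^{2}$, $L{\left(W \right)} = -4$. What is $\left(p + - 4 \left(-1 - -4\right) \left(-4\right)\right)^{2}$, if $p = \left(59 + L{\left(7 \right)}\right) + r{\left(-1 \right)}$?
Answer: $\frac{96100}{9} \approx 10678.0$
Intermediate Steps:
$r{\left(Z \right)} = \frac{2}{3} - \frac{Z^{2}}{3}$
$p = \frac{166}{3}$ ($p = \left(59 - 4\right) + \left(\frac{2}{3} - \frac{\left(-1\right)^{2}}{3}\right) = 55 + \left(\frac{2}{3} - \frac{1}{3}\right) = 55 + \frac{1}{3} = \frac{166}{3} \approx 55.333$)
$\left(p + - 4 \left(-1 - -4\right) \left(-4\right)\right)^{2} = \left(\frac{166}{3} + - 4 \left(-1 - -4\right) \left(-4\right)\right)^{2} = \left(\frac{166}{3} + - 4 \left(-1 + 4\right) \left(-4\right)\right)^{2} = \left(\frac{166}{3} + \left(-4\right) 3 \left(-4\right)\right)^{2} = \left(\frac{166}{3} - -48\right)^{2} = \left(\frac{166}{3} + 48\right)^{2} = \left(\frac{310}{3}\right)^{2} = \frac{96100}{9}$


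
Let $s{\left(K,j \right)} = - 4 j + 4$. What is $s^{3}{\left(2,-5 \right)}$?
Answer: $13824$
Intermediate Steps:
$s{\left(K,j \right)} = 4 - 4 j$
$s^{3}{\left(2,-5 \right)} = \left(4 - -20\right)^{3} = \left(4 + 20\right)^{3} = 24^{3} = 13824$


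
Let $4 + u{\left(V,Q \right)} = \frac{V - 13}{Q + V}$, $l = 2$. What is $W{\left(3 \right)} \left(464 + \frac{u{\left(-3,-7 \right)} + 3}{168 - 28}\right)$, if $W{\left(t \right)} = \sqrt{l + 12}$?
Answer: $\frac{324803 \sqrt{14}}{700} \approx 1736.1$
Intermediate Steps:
$W{\left(t \right)} = \sqrt{14}$ ($W{\left(t \right)} = \sqrt{2 + 12} = \sqrt{14}$)
$u{\left(V,Q \right)} = -4 + \frac{-13 + V}{Q + V}$ ($u{\left(V,Q \right)} = -4 + \frac{V - 13}{Q + V} = -4 + \frac{-13 + V}{Q + V}$)
$W{\left(3 \right)} \left(464 + \frac{u{\left(-3,-7 \right)} + 3}{168 - 28}\right) = \sqrt{14} \left(464 + \frac{\frac{-13 - -28 - -9}{-7 - 3} + 3}{168 - 28}\right) = \sqrt{14} \left(464 + \frac{\frac{-13 + 28 + 9}{-10} + 3}{140}\right) = \sqrt{14} \left(464 + \left(\left(- \frac{1}{10}\right) 24 + 3\right) \frac{1}{140}\right) = \sqrt{14} \left(464 + \left(- \frac{12}{5} + 3\right) \frac{1}{140}\right) = \sqrt{14} \left(464 + \frac{3}{5} \cdot \frac{1}{140}\right) = \sqrt{14} \left(464 + \frac{3}{700}\right) = \sqrt{14} \cdot \frac{324803}{700} = \frac{324803 \sqrt{14}}{700}$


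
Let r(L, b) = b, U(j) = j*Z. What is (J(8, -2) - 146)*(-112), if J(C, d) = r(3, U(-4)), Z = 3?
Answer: 17696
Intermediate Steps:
U(j) = 3*j (U(j) = j*3 = 3*j)
J(C, d) = -12 (J(C, d) = 3*(-4) = -12)
(J(8, -2) - 146)*(-112) = (-12 - 146)*(-112) = -158*(-112) = 17696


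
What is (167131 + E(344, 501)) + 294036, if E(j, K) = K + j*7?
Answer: 464076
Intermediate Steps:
E(j, K) = K + 7*j
(167131 + E(344, 501)) + 294036 = (167131 + (501 + 7*344)) + 294036 = (167131 + (501 + 2408)) + 294036 = (167131 + 2909) + 294036 = 170040 + 294036 = 464076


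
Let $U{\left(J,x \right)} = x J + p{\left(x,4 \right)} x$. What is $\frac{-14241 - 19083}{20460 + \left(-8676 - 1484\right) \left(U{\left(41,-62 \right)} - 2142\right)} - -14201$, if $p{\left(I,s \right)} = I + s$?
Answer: $\frac{39317377304}{2768635} \approx 14201.0$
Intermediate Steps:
$U{\left(J,x \right)} = J x + x \left(4 + x\right)$ ($U{\left(J,x \right)} = x J + \left(x + 4\right) x = J x + \left(4 + x\right) x = J x + x \left(4 + x\right)$)
$\frac{-14241 - 19083}{20460 + \left(-8676 - 1484\right) \left(U{\left(41,-62 \right)} - 2142\right)} - -14201 = \frac{-14241 - 19083}{20460 + \left(-8676 - 1484\right) \left(- 62 \left(4 + 41 - 62\right) - 2142\right)} - -14201 = - \frac{33324}{20460 - 10160 \left(\left(-62\right) \left(-17\right) - 2142\right)} + 14201 = - \frac{33324}{20460 - 10160 \left(1054 - 2142\right)} + 14201 = - \frac{33324}{20460 - -11054080} + 14201 = - \frac{33324}{20460 + 11054080} + 14201 = - \frac{33324}{11074540} + 14201 = \left(-33324\right) \frac{1}{11074540} + 14201 = - \frac{8331}{2768635} + 14201 = \frac{39317377304}{2768635}$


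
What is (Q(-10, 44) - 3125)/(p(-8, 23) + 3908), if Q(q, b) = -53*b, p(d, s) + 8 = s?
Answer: -5457/3923 ≈ -1.3910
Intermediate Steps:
p(d, s) = -8 + s
(Q(-10, 44) - 3125)/(p(-8, 23) + 3908) = (-53*44 - 3125)/((-8 + 23) + 3908) = (-2332 - 3125)/(15 + 3908) = -5457/3923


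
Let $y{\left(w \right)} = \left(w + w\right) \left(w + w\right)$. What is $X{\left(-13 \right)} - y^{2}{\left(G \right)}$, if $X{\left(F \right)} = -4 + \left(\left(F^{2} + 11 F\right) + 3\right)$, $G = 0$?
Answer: $25$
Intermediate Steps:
$y{\left(w \right)} = 4 w^{2}$ ($y{\left(w \right)} = 2 w 2 w = 4 w^{2}$)
$X{\left(F \right)} = -1 + F^{2} + 11 F$ ($X{\left(F \right)} = -4 + \left(3 + F^{2} + 11 F\right) = -1 + F^{2} + 11 F$)
$X{\left(-13 \right)} - y^{2}{\left(G \right)} = \left(-1 + \left(-13\right)^{2} + 11 \left(-13\right)\right) - \left(4 \cdot 0^{2}\right)^{2} = \left(-1 + 169 - 143\right) - \left(4 \cdot 0\right)^{2} = 25 - 0^{2} = 25 - 0 = 25 + 0 = 25$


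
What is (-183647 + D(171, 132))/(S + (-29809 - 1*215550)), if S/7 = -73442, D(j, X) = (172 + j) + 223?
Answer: 61027/253151 ≈ 0.24107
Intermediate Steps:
D(j, X) = 395 + j
S = -514094 (S = 7*(-73442) = -514094)
(-183647 + D(171, 132))/(S + (-29809 - 1*215550)) = (-183647 + (395 + 171))/(-514094 + (-29809 - 1*215550)) = (-183647 + 566)/(-514094 + (-29809 - 215550)) = -183081/(-514094 - 245359) = -183081/(-759453) = -183081*(-1/759453) = 61027/253151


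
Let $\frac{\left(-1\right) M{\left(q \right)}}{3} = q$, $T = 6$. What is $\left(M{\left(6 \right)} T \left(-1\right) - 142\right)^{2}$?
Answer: $1156$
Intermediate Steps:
$M{\left(q \right)} = - 3 q$
$\left(M{\left(6 \right)} T \left(-1\right) - 142\right)^{2} = \left(\left(-3\right) 6 \cdot 6 \left(-1\right) - 142\right)^{2} = \left(\left(-18\right) 6 \left(-1\right) - 142\right)^{2} = \left(\left(-108\right) \left(-1\right) - 142\right)^{2} = \left(108 - 142\right)^{2} = \left(-34\right)^{2} = 1156$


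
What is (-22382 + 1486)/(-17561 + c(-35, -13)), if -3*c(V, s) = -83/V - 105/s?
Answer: 28523040/23975519 ≈ 1.1897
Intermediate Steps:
c(V, s) = 35/s + 83/(3*V) (c(V, s) = -(-83/V - 105/s)/3 = -(-105/s - 83/V)/3 = 35/s + 83/(3*V))
(-22382 + 1486)/(-17561 + c(-35, -13)) = (-22382 + 1486)/(-17561 + (35/(-13) + (83/3)/(-35))) = -20896/(-17561 + (35*(-1/13) + (83/3)*(-1/35))) = -20896/(-17561 + (-35/13 - 83/105)) = -20896/(-17561 - 4754/1365) = -20896/(-23975519/1365) = -20896*(-1365/23975519) = 28523040/23975519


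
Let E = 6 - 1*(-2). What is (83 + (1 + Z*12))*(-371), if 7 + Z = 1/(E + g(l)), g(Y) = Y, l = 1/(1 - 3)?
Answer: -2968/5 ≈ -593.60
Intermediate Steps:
E = 8 (E = 6 + 2 = 8)
l = -½ (l = 1/(-2) = -½ ≈ -0.50000)
Z = -103/15 (Z = -7 + 1/(8 - ½) = -7 + 1/(15/2) = -7 + 2/15 = -103/15 ≈ -6.8667)
(83 + (1 + Z*12))*(-371) = (83 + (1 - 103/15*12))*(-371) = (83 + (1 - 412/5))*(-371) = (83 - 407/5)*(-371) = (8/5)*(-371) = -2968/5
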